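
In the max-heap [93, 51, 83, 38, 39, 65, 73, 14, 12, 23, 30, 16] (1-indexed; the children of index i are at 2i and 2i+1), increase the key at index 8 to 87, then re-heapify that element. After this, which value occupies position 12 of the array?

set index 8 from 14 to 87 → [93, 51, 83, 38, 39, 65, 73, 87, 12, 23, 30, 16]
87 > parent 38 at index 4, swap → [93, 51, 83, 87, 39, 65, 73, 38, 12, 23, 30, 16]
87 > parent 51 at index 2, swap → [93, 87, 83, 51, 39, 65, 73, 38, 12, 23, 30, 16]
resulting array: [93, 87, 83, 51, 39, 65, 73, 38, 12, 23, 30, 16]

16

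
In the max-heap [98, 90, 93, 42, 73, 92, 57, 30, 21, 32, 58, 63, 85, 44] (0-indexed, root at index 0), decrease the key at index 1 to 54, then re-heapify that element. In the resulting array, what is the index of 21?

set index 1 from 90 to 54 → [98, 54, 93, 42, 73, 92, 57, 30, 21, 32, 58, 63, 85, 44]
54 vs larger child 73 at index 4, swap → [98, 73, 93, 42, 54, 92, 57, 30, 21, 32, 58, 63, 85, 44]
54 vs larger child 58 at index 10, swap → [98, 73, 93, 42, 58, 92, 57, 30, 21, 32, 54, 63, 85, 44]
resulting array: [98, 73, 93, 42, 58, 92, 57, 30, 21, 32, 54, 63, 85, 44]

8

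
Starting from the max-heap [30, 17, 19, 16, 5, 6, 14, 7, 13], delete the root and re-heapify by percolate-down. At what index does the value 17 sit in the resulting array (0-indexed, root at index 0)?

1

remove root 30; move last element 13 to root → [13, 17, 19, 16, 5, 6, 14, 7]
13 vs larger child 19 at index 2, swap → [19, 17, 13, 16, 5, 6, 14, 7]
13 vs larger child 14 at index 6, swap → [19, 17, 14, 16, 5, 6, 13, 7]
resulting array: [19, 17, 14, 16, 5, 6, 13, 7]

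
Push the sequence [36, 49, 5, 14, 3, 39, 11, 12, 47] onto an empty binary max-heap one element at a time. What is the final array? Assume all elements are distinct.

[49, 47, 39, 36, 3, 5, 11, 12, 14]

Insert 36:
  append 36 at index 0 → [36] (no swap needed)
Insert 49:
  append 49 at index 1 → [36, 49]
  49 > parent 36 at index 0, swap → [49, 36]
Insert 5:
  append 5 at index 2 → [49, 36, 5] (no swap needed)
Insert 14:
  append 14 at index 3 → [49, 36, 5, 14] (no swap needed)
Insert 3:
  append 3 at index 4 → [49, 36, 5, 14, 3] (no swap needed)
Insert 39:
  append 39 at index 5 → [49, 36, 5, 14, 3, 39]
  39 > parent 5 at index 2, swap → [49, 36, 39, 14, 3, 5]
Insert 11:
  append 11 at index 6 → [49, 36, 39, 14, 3, 5, 11] (no swap needed)
Insert 12:
  append 12 at index 7 → [49, 36, 39, 14, 3, 5, 11, 12] (no swap needed)
Insert 47:
  append 47 at index 8 → [49, 36, 39, 14, 3, 5, 11, 12, 47]
  47 > parent 14 at index 3, swap → [49, 36, 39, 47, 3, 5, 11, 12, 14]
  47 > parent 36 at index 1, swap → [49, 47, 39, 36, 3, 5, 11, 12, 14]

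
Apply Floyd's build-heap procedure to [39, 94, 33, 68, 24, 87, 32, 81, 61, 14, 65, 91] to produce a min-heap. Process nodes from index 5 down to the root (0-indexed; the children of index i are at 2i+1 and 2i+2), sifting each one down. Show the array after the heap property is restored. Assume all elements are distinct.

[14, 24, 32, 61, 39, 87, 33, 81, 68, 94, 65, 91]

sift down from index 5: already satisfies heap property
sift down from index 4:
  24 vs smaller child 14 at index 9, swap → [39, 94, 33, 68, 14, 87, 32, 81, 61, 24, 65, 91]
sift down from index 3:
  68 vs smaller child 61 at index 8, swap → [39, 94, 33, 61, 14, 87, 32, 81, 68, 24, 65, 91]
sift down from index 2:
  33 vs smaller child 32 at index 6, swap → [39, 94, 32, 61, 14, 87, 33, 81, 68, 24, 65, 91]
sift down from index 1:
  94 vs smaller child 14 at index 4, swap → [39, 14, 32, 61, 94, 87, 33, 81, 68, 24, 65, 91]
  94 vs smaller child 24 at index 9, swap → [39, 14, 32, 61, 24, 87, 33, 81, 68, 94, 65, 91]
sift down from index 0:
  39 vs smaller child 14 at index 1, swap → [14, 39, 32, 61, 24, 87, 33, 81, 68, 94, 65, 91]
  39 vs smaller child 24 at index 4, swap → [14, 24, 32, 61, 39, 87, 33, 81, 68, 94, 65, 91]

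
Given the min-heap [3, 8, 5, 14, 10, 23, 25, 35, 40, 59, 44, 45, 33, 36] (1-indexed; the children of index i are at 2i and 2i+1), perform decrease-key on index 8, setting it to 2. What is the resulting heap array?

set index 8 from 35 to 2 → [3, 8, 5, 14, 10, 23, 25, 2, 40, 59, 44, 45, 33, 36]
2 < parent 14 at index 4, swap → [3, 8, 5, 2, 10, 23, 25, 14, 40, 59, 44, 45, 33, 36]
2 < parent 8 at index 2, swap → [3, 2, 5, 8, 10, 23, 25, 14, 40, 59, 44, 45, 33, 36]
2 < parent 3 at index 1, swap → [2, 3, 5, 8, 10, 23, 25, 14, 40, 59, 44, 45, 33, 36]

[2, 3, 5, 8, 10, 23, 25, 14, 40, 59, 44, 45, 33, 36]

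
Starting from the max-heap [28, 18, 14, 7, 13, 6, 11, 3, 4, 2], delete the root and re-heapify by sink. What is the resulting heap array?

[18, 13, 14, 7, 2, 6, 11, 3, 4]

remove root 28; move last element 2 to root → [2, 18, 14, 7, 13, 6, 11, 3, 4]
2 vs larger child 18 at index 1, swap → [18, 2, 14, 7, 13, 6, 11, 3, 4]
2 vs larger child 13 at index 4, swap → [18, 13, 14, 7, 2, 6, 11, 3, 4]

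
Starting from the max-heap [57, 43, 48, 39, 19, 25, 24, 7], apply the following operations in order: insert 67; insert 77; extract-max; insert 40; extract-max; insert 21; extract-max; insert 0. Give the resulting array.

[48, 43, 25, 39, 40, 21, 24, 7, 19, 0]

insert 67:
  append 67 at index 8 → [57, 43, 48, 39, 19, 25, 24, 7, 67]
  67 > parent 39 at index 3, swap → [57, 43, 48, 67, 19, 25, 24, 7, 39]
  67 > parent 43 at index 1, swap → [57, 67, 48, 43, 19, 25, 24, 7, 39]
  67 > parent 57 at index 0, swap → [67, 57, 48, 43, 19, 25, 24, 7, 39]
insert 77:
  append 77 at index 9 → [67, 57, 48, 43, 19, 25, 24, 7, 39, 77]
  77 > parent 19 at index 4, swap → [67, 57, 48, 43, 77, 25, 24, 7, 39, 19]
  77 > parent 57 at index 1, swap → [67, 77, 48, 43, 57, 25, 24, 7, 39, 19]
  77 > parent 67 at index 0, swap → [77, 67, 48, 43, 57, 25, 24, 7, 39, 19]
extract-max → returns 77:
  remove root 77; move last element 19 to root → [19, 67, 48, 43, 57, 25, 24, 7, 39]
  19 vs larger child 67 at index 1, swap → [67, 19, 48, 43, 57, 25, 24, 7, 39]
  19 vs larger child 57 at index 4, swap → [67, 57, 48, 43, 19, 25, 24, 7, 39]
insert 40:
  append 40 at index 9 → [67, 57, 48, 43, 19, 25, 24, 7, 39, 40]
  40 > parent 19 at index 4, swap → [67, 57, 48, 43, 40, 25, 24, 7, 39, 19]
extract-max → returns 67:
  remove root 67; move last element 19 to root → [19, 57, 48, 43, 40, 25, 24, 7, 39]
  19 vs larger child 57 at index 1, swap → [57, 19, 48, 43, 40, 25, 24, 7, 39]
  19 vs larger child 43 at index 3, swap → [57, 43, 48, 19, 40, 25, 24, 7, 39]
  19 vs larger child 39 at index 8, swap → [57, 43, 48, 39, 40, 25, 24, 7, 19]
insert 21:
  append 21 at index 9 → [57, 43, 48, 39, 40, 25, 24, 7, 19, 21] (no swap needed)
extract-max → returns 57:
  remove root 57; move last element 21 to root → [21, 43, 48, 39, 40, 25, 24, 7, 19]
  21 vs larger child 48 at index 2, swap → [48, 43, 21, 39, 40, 25, 24, 7, 19]
  21 vs larger child 25 at index 5, swap → [48, 43, 25, 39, 40, 21, 24, 7, 19]
insert 0:
  append 0 at index 9 → [48, 43, 25, 39, 40, 21, 24, 7, 19, 0] (no swap needed)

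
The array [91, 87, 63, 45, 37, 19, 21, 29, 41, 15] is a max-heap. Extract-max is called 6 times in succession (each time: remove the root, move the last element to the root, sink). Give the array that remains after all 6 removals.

[29, 19, 21, 15]

extract-max #1 returns 91:
  remove root 91; move last element 15 to root → [15, 87, 63, 45, 37, 19, 21, 29, 41]
  15 vs larger child 87 at index 1, swap → [87, 15, 63, 45, 37, 19, 21, 29, 41]
  15 vs larger child 45 at index 3, swap → [87, 45, 63, 15, 37, 19, 21, 29, 41]
  15 vs larger child 41 at index 8, swap → [87, 45, 63, 41, 37, 19, 21, 29, 15]
extract-max #2 returns 87:
  remove root 87; move last element 15 to root → [15, 45, 63, 41, 37, 19, 21, 29]
  15 vs larger child 63 at index 2, swap → [63, 45, 15, 41, 37, 19, 21, 29]
  15 vs larger child 21 at index 6, swap → [63, 45, 21, 41, 37, 19, 15, 29]
extract-max #3 returns 63:
  remove root 63; move last element 29 to root → [29, 45, 21, 41, 37, 19, 15]
  29 vs larger child 45 at index 1, swap → [45, 29, 21, 41, 37, 19, 15]
  29 vs larger child 41 at index 3, swap → [45, 41, 21, 29, 37, 19, 15]
extract-max #4 returns 45:
  remove root 45; move last element 15 to root → [15, 41, 21, 29, 37, 19]
  15 vs larger child 41 at index 1, swap → [41, 15, 21, 29, 37, 19]
  15 vs larger child 37 at index 4, swap → [41, 37, 21, 29, 15, 19]
extract-max #5 returns 41:
  remove root 41; move last element 19 to root → [19, 37, 21, 29, 15]
  19 vs larger child 37 at index 1, swap → [37, 19, 21, 29, 15]
  19 vs larger child 29 at index 3, swap → [37, 29, 21, 19, 15]
extract-max #6 returns 37:
  remove root 37; move last element 15 to root → [15, 29, 21, 19]
  15 vs larger child 29 at index 1, swap → [29, 15, 21, 19]
  15 vs only child 19 at index 3, swap → [29, 19, 21, 15]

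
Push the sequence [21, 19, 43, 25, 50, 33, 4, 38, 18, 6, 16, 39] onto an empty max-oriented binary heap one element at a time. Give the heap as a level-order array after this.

[50, 43, 39, 38, 25, 33, 4, 19, 18, 6, 16, 21]

Insert 21:
  append 21 at index 0 → [21] (no swap needed)
Insert 19:
  append 19 at index 1 → [21, 19] (no swap needed)
Insert 43:
  append 43 at index 2 → [21, 19, 43]
  43 > parent 21 at index 0, swap → [43, 19, 21]
Insert 25:
  append 25 at index 3 → [43, 19, 21, 25]
  25 > parent 19 at index 1, swap → [43, 25, 21, 19]
Insert 50:
  append 50 at index 4 → [43, 25, 21, 19, 50]
  50 > parent 25 at index 1, swap → [43, 50, 21, 19, 25]
  50 > parent 43 at index 0, swap → [50, 43, 21, 19, 25]
Insert 33:
  append 33 at index 5 → [50, 43, 21, 19, 25, 33]
  33 > parent 21 at index 2, swap → [50, 43, 33, 19, 25, 21]
Insert 4:
  append 4 at index 6 → [50, 43, 33, 19, 25, 21, 4] (no swap needed)
Insert 38:
  append 38 at index 7 → [50, 43, 33, 19, 25, 21, 4, 38]
  38 > parent 19 at index 3, swap → [50, 43, 33, 38, 25, 21, 4, 19]
Insert 18:
  append 18 at index 8 → [50, 43, 33, 38, 25, 21, 4, 19, 18] (no swap needed)
Insert 6:
  append 6 at index 9 → [50, 43, 33, 38, 25, 21, 4, 19, 18, 6] (no swap needed)
Insert 16:
  append 16 at index 10 → [50, 43, 33, 38, 25, 21, 4, 19, 18, 6, 16] (no swap needed)
Insert 39:
  append 39 at index 11 → [50, 43, 33, 38, 25, 21, 4, 19, 18, 6, 16, 39]
  39 > parent 21 at index 5, swap → [50, 43, 33, 38, 25, 39, 4, 19, 18, 6, 16, 21]
  39 > parent 33 at index 2, swap → [50, 43, 39, 38, 25, 33, 4, 19, 18, 6, 16, 21]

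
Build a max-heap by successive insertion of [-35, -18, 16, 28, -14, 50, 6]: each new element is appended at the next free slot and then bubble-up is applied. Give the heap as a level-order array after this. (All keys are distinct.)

Insert -35:
  append -35 at index 0 → [-35] (no swap needed)
Insert -18:
  append -18 at index 1 → [-35, -18]
  -18 > parent -35 at index 0, swap → [-18, -35]
Insert 16:
  append 16 at index 2 → [-18, -35, 16]
  16 > parent -18 at index 0, swap → [16, -35, -18]
Insert 28:
  append 28 at index 3 → [16, -35, -18, 28]
  28 > parent -35 at index 1, swap → [16, 28, -18, -35]
  28 > parent 16 at index 0, swap → [28, 16, -18, -35]
Insert -14:
  append -14 at index 4 → [28, 16, -18, -35, -14] (no swap needed)
Insert 50:
  append 50 at index 5 → [28, 16, -18, -35, -14, 50]
  50 > parent -18 at index 2, swap → [28, 16, 50, -35, -14, -18]
  50 > parent 28 at index 0, swap → [50, 16, 28, -35, -14, -18]
Insert 6:
  append 6 at index 6 → [50, 16, 28, -35, -14, -18, 6] (no swap needed)

[50, 16, 28, -35, -14, -18, 6]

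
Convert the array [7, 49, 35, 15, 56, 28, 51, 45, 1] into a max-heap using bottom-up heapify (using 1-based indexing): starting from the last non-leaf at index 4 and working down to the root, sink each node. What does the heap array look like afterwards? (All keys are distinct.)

sift down from index 4:
  15 vs larger child 45 at index 8, swap → [7, 49, 35, 45, 56, 28, 51, 15, 1]
sift down from index 3:
  35 vs larger child 51 at index 7, swap → [7, 49, 51, 45, 56, 28, 35, 15, 1]
sift down from index 2:
  49 vs larger child 56 at index 5, swap → [7, 56, 51, 45, 49, 28, 35, 15, 1]
sift down from index 1:
  7 vs larger child 56 at index 2, swap → [56, 7, 51, 45, 49, 28, 35, 15, 1]
  7 vs larger child 49 at index 5, swap → [56, 49, 51, 45, 7, 28, 35, 15, 1]

[56, 49, 51, 45, 7, 28, 35, 15, 1]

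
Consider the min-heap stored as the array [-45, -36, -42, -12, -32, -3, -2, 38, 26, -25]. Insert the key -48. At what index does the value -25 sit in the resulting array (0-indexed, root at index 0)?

9

append -48 at index 10 → [-45, -36, -42, -12, -32, -3, -2, 38, 26, -25, -48]
-48 < parent -32 at index 4, swap → [-45, -36, -42, -12, -48, -3, -2, 38, 26, -25, -32]
-48 < parent -36 at index 1, swap → [-45, -48, -42, -12, -36, -3, -2, 38, 26, -25, -32]
-48 < parent -45 at index 0, swap → [-48, -45, -42, -12, -36, -3, -2, 38, 26, -25, -32]
resulting array: [-48, -45, -42, -12, -36, -3, -2, 38, 26, -25, -32]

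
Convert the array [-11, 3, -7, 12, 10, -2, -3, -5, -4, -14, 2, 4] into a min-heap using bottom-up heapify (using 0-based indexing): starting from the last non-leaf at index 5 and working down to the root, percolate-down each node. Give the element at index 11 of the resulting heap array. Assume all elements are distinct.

4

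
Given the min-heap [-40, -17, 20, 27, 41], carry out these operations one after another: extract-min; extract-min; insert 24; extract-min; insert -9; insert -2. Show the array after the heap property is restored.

extract-min → returns -40:
  remove root -40; move last element 41 to root → [41, -17, 20, 27]
  41 vs smaller child -17 at index 1, swap → [-17, 41, 20, 27]
  41 vs only child 27 at index 3, swap → [-17, 27, 20, 41]
extract-min → returns -17:
  remove root -17; move last element 41 to root → [41, 27, 20]
  41 vs smaller child 20 at index 2, swap → [20, 27, 41]
insert 24:
  append 24 at index 3 → [20, 27, 41, 24]
  24 < parent 27 at index 1, swap → [20, 24, 41, 27]
extract-min → returns 20:
  remove root 20; move last element 27 to root → [27, 24, 41]
  27 vs smaller child 24 at index 1, swap → [24, 27, 41]
insert -9:
  append -9 at index 3 → [24, 27, 41, -9]
  -9 < parent 27 at index 1, swap → [24, -9, 41, 27]
  -9 < parent 24 at index 0, swap → [-9, 24, 41, 27]
insert -2:
  append -2 at index 4 → [-9, 24, 41, 27, -2]
  -2 < parent 24 at index 1, swap → [-9, -2, 41, 27, 24]

[-9, -2, 41, 27, 24]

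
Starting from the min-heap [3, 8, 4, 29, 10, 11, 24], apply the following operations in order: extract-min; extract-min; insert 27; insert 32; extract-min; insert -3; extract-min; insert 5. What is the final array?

[5, 24, 10, 29, 32, 27, 11]

extract-min → returns 3:
  remove root 3; move last element 24 to root → [24, 8, 4, 29, 10, 11]
  24 vs smaller child 4 at index 2, swap → [4, 8, 24, 29, 10, 11]
  24 vs only child 11 at index 5, swap → [4, 8, 11, 29, 10, 24]
extract-min → returns 4:
  remove root 4; move last element 24 to root → [24, 8, 11, 29, 10]
  24 vs smaller child 8 at index 1, swap → [8, 24, 11, 29, 10]
  24 vs smaller child 10 at index 4, swap → [8, 10, 11, 29, 24]
insert 27:
  append 27 at index 5 → [8, 10, 11, 29, 24, 27] (no swap needed)
insert 32:
  append 32 at index 6 → [8, 10, 11, 29, 24, 27, 32] (no swap needed)
extract-min → returns 8:
  remove root 8; move last element 32 to root → [32, 10, 11, 29, 24, 27]
  32 vs smaller child 10 at index 1, swap → [10, 32, 11, 29, 24, 27]
  32 vs smaller child 24 at index 4, swap → [10, 24, 11, 29, 32, 27]
insert -3:
  append -3 at index 6 → [10, 24, 11, 29, 32, 27, -3]
  -3 < parent 11 at index 2, swap → [10, 24, -3, 29, 32, 27, 11]
  -3 < parent 10 at index 0, swap → [-3, 24, 10, 29, 32, 27, 11]
extract-min → returns -3:
  remove root -3; move last element 11 to root → [11, 24, 10, 29, 32, 27]
  11 vs smaller child 10 at index 2, swap → [10, 24, 11, 29, 32, 27]
insert 5:
  append 5 at index 6 → [10, 24, 11, 29, 32, 27, 5]
  5 < parent 11 at index 2, swap → [10, 24, 5, 29, 32, 27, 11]
  5 < parent 10 at index 0, swap → [5, 24, 10, 29, 32, 27, 11]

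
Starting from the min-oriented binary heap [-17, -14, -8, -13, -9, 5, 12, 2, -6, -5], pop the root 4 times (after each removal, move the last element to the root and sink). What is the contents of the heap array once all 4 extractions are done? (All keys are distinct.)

extract-min #1 returns -17:
  remove root -17; move last element -5 to root → [-5, -14, -8, -13, -9, 5, 12, 2, -6]
  -5 vs smaller child -14 at index 1, swap → [-14, -5, -8, -13, -9, 5, 12, 2, -6]
  -5 vs smaller child -13 at index 3, swap → [-14, -13, -8, -5, -9, 5, 12, 2, -6]
  -5 vs smaller child -6 at index 8, swap → [-14, -13, -8, -6, -9, 5, 12, 2, -5]
extract-min #2 returns -14:
  remove root -14; move last element -5 to root → [-5, -13, -8, -6, -9, 5, 12, 2]
  -5 vs smaller child -13 at index 1, swap → [-13, -5, -8, -6, -9, 5, 12, 2]
  -5 vs smaller child -9 at index 4, swap → [-13, -9, -8, -6, -5, 5, 12, 2]
extract-min #3 returns -13:
  remove root -13; move last element 2 to root → [2, -9, -8, -6, -5, 5, 12]
  2 vs smaller child -9 at index 1, swap → [-9, 2, -8, -6, -5, 5, 12]
  2 vs smaller child -6 at index 3, swap → [-9, -6, -8, 2, -5, 5, 12]
extract-min #4 returns -9:
  remove root -9; move last element 12 to root → [12, -6, -8, 2, -5, 5]
  12 vs smaller child -8 at index 2, swap → [-8, -6, 12, 2, -5, 5]
  12 vs only child 5 at index 5, swap → [-8, -6, 5, 2, -5, 12]

[-8, -6, 5, 2, -5, 12]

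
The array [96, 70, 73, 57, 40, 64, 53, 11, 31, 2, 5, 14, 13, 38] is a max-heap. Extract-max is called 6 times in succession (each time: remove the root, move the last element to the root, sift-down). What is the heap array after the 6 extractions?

extract-max #1 returns 96:
  remove root 96; move last element 38 to root → [38, 70, 73, 57, 40, 64, 53, 11, 31, 2, 5, 14, 13]
  38 vs larger child 73 at index 2, swap → [73, 70, 38, 57, 40, 64, 53, 11, 31, 2, 5, 14, 13]
  38 vs larger child 64 at index 5, swap → [73, 70, 64, 57, 40, 38, 53, 11, 31, 2, 5, 14, 13]
extract-max #2 returns 73:
  remove root 73; move last element 13 to root → [13, 70, 64, 57, 40, 38, 53, 11, 31, 2, 5, 14]
  13 vs larger child 70 at index 1, swap → [70, 13, 64, 57, 40, 38, 53, 11, 31, 2, 5, 14]
  13 vs larger child 57 at index 3, swap → [70, 57, 64, 13, 40, 38, 53, 11, 31, 2, 5, 14]
  13 vs larger child 31 at index 8, swap → [70, 57, 64, 31, 40, 38, 53, 11, 13, 2, 5, 14]
extract-max #3 returns 70:
  remove root 70; move last element 14 to root → [14, 57, 64, 31, 40, 38, 53, 11, 13, 2, 5]
  14 vs larger child 64 at index 2, swap → [64, 57, 14, 31, 40, 38, 53, 11, 13, 2, 5]
  14 vs larger child 53 at index 6, swap → [64, 57, 53, 31, 40, 38, 14, 11, 13, 2, 5]
extract-max #4 returns 64:
  remove root 64; move last element 5 to root → [5, 57, 53, 31, 40, 38, 14, 11, 13, 2]
  5 vs larger child 57 at index 1, swap → [57, 5, 53, 31, 40, 38, 14, 11, 13, 2]
  5 vs larger child 40 at index 4, swap → [57, 40, 53, 31, 5, 38, 14, 11, 13, 2]
extract-max #5 returns 57:
  remove root 57; move last element 2 to root → [2, 40, 53, 31, 5, 38, 14, 11, 13]
  2 vs larger child 53 at index 2, swap → [53, 40, 2, 31, 5, 38, 14, 11, 13]
  2 vs larger child 38 at index 5, swap → [53, 40, 38, 31, 5, 2, 14, 11, 13]
extract-max #6 returns 53:
  remove root 53; move last element 13 to root → [13, 40, 38, 31, 5, 2, 14, 11]
  13 vs larger child 40 at index 1, swap → [40, 13, 38, 31, 5, 2, 14, 11]
  13 vs larger child 31 at index 3, swap → [40, 31, 38, 13, 5, 2, 14, 11]

[40, 31, 38, 13, 5, 2, 14, 11]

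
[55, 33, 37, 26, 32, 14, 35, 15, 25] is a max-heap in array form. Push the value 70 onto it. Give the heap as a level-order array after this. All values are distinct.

[70, 55, 37, 26, 33, 14, 35, 15, 25, 32]

append 70 at index 9 → [55, 33, 37, 26, 32, 14, 35, 15, 25, 70]
70 > parent 32 at index 4, swap → [55, 33, 37, 26, 70, 14, 35, 15, 25, 32]
70 > parent 33 at index 1, swap → [55, 70, 37, 26, 33, 14, 35, 15, 25, 32]
70 > parent 55 at index 0, swap → [70, 55, 37, 26, 33, 14, 35, 15, 25, 32]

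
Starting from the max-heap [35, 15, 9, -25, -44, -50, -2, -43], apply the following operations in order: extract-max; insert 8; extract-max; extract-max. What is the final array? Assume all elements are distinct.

[8, -25, -2, -43, -44, -50]

extract-max → returns 35:
  remove root 35; move last element -43 to root → [-43, 15, 9, -25, -44, -50, -2]
  -43 vs larger child 15 at index 1, swap → [15, -43, 9, -25, -44, -50, -2]
  -43 vs larger child -25 at index 3, swap → [15, -25, 9, -43, -44, -50, -2]
insert 8:
  append 8 at index 7 → [15, -25, 9, -43, -44, -50, -2, 8]
  8 > parent -43 at index 3, swap → [15, -25, 9, 8, -44, -50, -2, -43]
  8 > parent -25 at index 1, swap → [15, 8, 9, -25, -44, -50, -2, -43]
extract-max → returns 15:
  remove root 15; move last element -43 to root → [-43, 8, 9, -25, -44, -50, -2]
  -43 vs larger child 9 at index 2, swap → [9, 8, -43, -25, -44, -50, -2]
  -43 vs larger child -2 at index 6, swap → [9, 8, -2, -25, -44, -50, -43]
extract-max → returns 9:
  remove root 9; move last element -43 to root → [-43, 8, -2, -25, -44, -50]
  -43 vs larger child 8 at index 1, swap → [8, -43, -2, -25, -44, -50]
  -43 vs larger child -25 at index 3, swap → [8, -25, -2, -43, -44, -50]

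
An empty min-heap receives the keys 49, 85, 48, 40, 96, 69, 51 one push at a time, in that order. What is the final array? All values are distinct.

Insert 49:
  append 49 at index 0 → [49] (no swap needed)
Insert 85:
  append 85 at index 1 → [49, 85] (no swap needed)
Insert 48:
  append 48 at index 2 → [49, 85, 48]
  48 < parent 49 at index 0, swap → [48, 85, 49]
Insert 40:
  append 40 at index 3 → [48, 85, 49, 40]
  40 < parent 85 at index 1, swap → [48, 40, 49, 85]
  40 < parent 48 at index 0, swap → [40, 48, 49, 85]
Insert 96:
  append 96 at index 4 → [40, 48, 49, 85, 96] (no swap needed)
Insert 69:
  append 69 at index 5 → [40, 48, 49, 85, 96, 69] (no swap needed)
Insert 51:
  append 51 at index 6 → [40, 48, 49, 85, 96, 69, 51] (no swap needed)

[40, 48, 49, 85, 96, 69, 51]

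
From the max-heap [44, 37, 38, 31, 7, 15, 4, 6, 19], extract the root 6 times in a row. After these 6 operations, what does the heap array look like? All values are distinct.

[7, 6, 4]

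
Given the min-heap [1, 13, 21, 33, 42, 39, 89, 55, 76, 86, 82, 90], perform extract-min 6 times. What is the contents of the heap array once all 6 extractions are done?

[55, 86, 76, 90, 89, 82]

extract-min #1 returns 1:
  remove root 1; move last element 90 to root → [90, 13, 21, 33, 42, 39, 89, 55, 76, 86, 82]
  90 vs smaller child 13 at index 1, swap → [13, 90, 21, 33, 42, 39, 89, 55, 76, 86, 82]
  90 vs smaller child 33 at index 3, swap → [13, 33, 21, 90, 42, 39, 89, 55, 76, 86, 82]
  90 vs smaller child 55 at index 7, swap → [13, 33, 21, 55, 42, 39, 89, 90, 76, 86, 82]
extract-min #2 returns 13:
  remove root 13; move last element 82 to root → [82, 33, 21, 55, 42, 39, 89, 90, 76, 86]
  82 vs smaller child 21 at index 2, swap → [21, 33, 82, 55, 42, 39, 89, 90, 76, 86]
  82 vs smaller child 39 at index 5, swap → [21, 33, 39, 55, 42, 82, 89, 90, 76, 86]
extract-min #3 returns 21:
  remove root 21; move last element 86 to root → [86, 33, 39, 55, 42, 82, 89, 90, 76]
  86 vs smaller child 33 at index 1, swap → [33, 86, 39, 55, 42, 82, 89, 90, 76]
  86 vs smaller child 42 at index 4, swap → [33, 42, 39, 55, 86, 82, 89, 90, 76]
extract-min #4 returns 33:
  remove root 33; move last element 76 to root → [76, 42, 39, 55, 86, 82, 89, 90]
  76 vs smaller child 39 at index 2, swap → [39, 42, 76, 55, 86, 82, 89, 90]
extract-min #5 returns 39:
  remove root 39; move last element 90 to root → [90, 42, 76, 55, 86, 82, 89]
  90 vs smaller child 42 at index 1, swap → [42, 90, 76, 55, 86, 82, 89]
  90 vs smaller child 55 at index 3, swap → [42, 55, 76, 90, 86, 82, 89]
extract-min #6 returns 42:
  remove root 42; move last element 89 to root → [89, 55, 76, 90, 86, 82]
  89 vs smaller child 55 at index 1, swap → [55, 89, 76, 90, 86, 82]
  89 vs smaller child 86 at index 4, swap → [55, 86, 76, 90, 89, 82]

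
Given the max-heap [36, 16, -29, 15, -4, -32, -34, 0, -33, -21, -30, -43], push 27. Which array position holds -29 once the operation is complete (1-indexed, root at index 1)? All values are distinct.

6

append 27 at index 13 → [36, 16, -29, 15, -4, -32, -34, 0, -33, -21, -30, -43, 27]
27 > parent -32 at index 6, swap → [36, 16, -29, 15, -4, 27, -34, 0, -33, -21, -30, -43, -32]
27 > parent -29 at index 3, swap → [36, 16, 27, 15, -4, -29, -34, 0, -33, -21, -30, -43, -32]
resulting array: [36, 16, 27, 15, -4, -29, -34, 0, -33, -21, -30, -43, -32]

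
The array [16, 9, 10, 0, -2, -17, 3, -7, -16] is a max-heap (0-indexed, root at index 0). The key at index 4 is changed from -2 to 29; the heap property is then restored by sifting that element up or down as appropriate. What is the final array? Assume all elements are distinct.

[29, 16, 10, 0, 9, -17, 3, -7, -16]

set index 4 from -2 to 29 → [16, 9, 10, 0, 29, -17, 3, -7, -16]
29 > parent 9 at index 1, swap → [16, 29, 10, 0, 9, -17, 3, -7, -16]
29 > parent 16 at index 0, swap → [29, 16, 10, 0, 9, -17, 3, -7, -16]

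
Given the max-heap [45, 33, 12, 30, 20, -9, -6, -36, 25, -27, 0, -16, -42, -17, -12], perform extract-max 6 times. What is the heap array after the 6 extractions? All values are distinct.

[0, -12, -6, -17, -16, -9, -42, -36, -27]

extract-max #1 returns 45:
  remove root 45; move last element -12 to root → [-12, 33, 12, 30, 20, -9, -6, -36, 25, -27, 0, -16, -42, -17]
  -12 vs larger child 33 at index 1, swap → [33, -12, 12, 30, 20, -9, -6, -36, 25, -27, 0, -16, -42, -17]
  -12 vs larger child 30 at index 3, swap → [33, 30, 12, -12, 20, -9, -6, -36, 25, -27, 0, -16, -42, -17]
  -12 vs larger child 25 at index 8, swap → [33, 30, 12, 25, 20, -9, -6, -36, -12, -27, 0, -16, -42, -17]
extract-max #2 returns 33:
  remove root 33; move last element -17 to root → [-17, 30, 12, 25, 20, -9, -6, -36, -12, -27, 0, -16, -42]
  -17 vs larger child 30 at index 1, swap → [30, -17, 12, 25, 20, -9, -6, -36, -12, -27, 0, -16, -42]
  -17 vs larger child 25 at index 3, swap → [30, 25, 12, -17, 20, -9, -6, -36, -12, -27, 0, -16, -42]
  -17 vs larger child -12 at index 8, swap → [30, 25, 12, -12, 20, -9, -6, -36, -17, -27, 0, -16, -42]
extract-max #3 returns 30:
  remove root 30; move last element -42 to root → [-42, 25, 12, -12, 20, -9, -6, -36, -17, -27, 0, -16]
  -42 vs larger child 25 at index 1, swap → [25, -42, 12, -12, 20, -9, -6, -36, -17, -27, 0, -16]
  -42 vs larger child 20 at index 4, swap → [25, 20, 12, -12, -42, -9, -6, -36, -17, -27, 0, -16]
  -42 vs larger child 0 at index 10, swap → [25, 20, 12, -12, 0, -9, -6, -36, -17, -27, -42, -16]
extract-max #4 returns 25:
  remove root 25; move last element -16 to root → [-16, 20, 12, -12, 0, -9, -6, -36, -17, -27, -42]
  -16 vs larger child 20 at index 1, swap → [20, -16, 12, -12, 0, -9, -6, -36, -17, -27, -42]
  -16 vs larger child 0 at index 4, swap → [20, 0, 12, -12, -16, -9, -6, -36, -17, -27, -42]
extract-max #5 returns 20:
  remove root 20; move last element -42 to root → [-42, 0, 12, -12, -16, -9, -6, -36, -17, -27]
  -42 vs larger child 12 at index 2, swap → [12, 0, -42, -12, -16, -9, -6, -36, -17, -27]
  -42 vs larger child -6 at index 6, swap → [12, 0, -6, -12, -16, -9, -42, -36, -17, -27]
extract-max #6 returns 12:
  remove root 12; move last element -27 to root → [-27, 0, -6, -12, -16, -9, -42, -36, -17]
  -27 vs larger child 0 at index 1, swap → [0, -27, -6, -12, -16, -9, -42, -36, -17]
  -27 vs larger child -12 at index 3, swap → [0, -12, -6, -27, -16, -9, -42, -36, -17]
  -27 vs larger child -17 at index 8, swap → [0, -12, -6, -17, -16, -9, -42, -36, -27]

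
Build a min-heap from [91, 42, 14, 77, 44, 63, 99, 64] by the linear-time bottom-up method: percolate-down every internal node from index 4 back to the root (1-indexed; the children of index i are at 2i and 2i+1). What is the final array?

[14, 42, 63, 64, 44, 91, 99, 77]

sift down from index 4:
  77 vs only child 64 at index 8, swap → [91, 42, 14, 64, 44, 63, 99, 77]
sift down from index 3: already satisfies heap property
sift down from index 2: already satisfies heap property
sift down from index 1:
  91 vs smaller child 14 at index 3, swap → [14, 42, 91, 64, 44, 63, 99, 77]
  91 vs smaller child 63 at index 6, swap → [14, 42, 63, 64, 44, 91, 99, 77]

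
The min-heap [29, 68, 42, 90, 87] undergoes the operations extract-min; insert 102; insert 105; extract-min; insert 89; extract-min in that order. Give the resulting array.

extract-min → returns 29:
  remove root 29; move last element 87 to root → [87, 68, 42, 90]
  87 vs smaller child 42 at index 2, swap → [42, 68, 87, 90]
insert 102:
  append 102 at index 4 → [42, 68, 87, 90, 102] (no swap needed)
insert 105:
  append 105 at index 5 → [42, 68, 87, 90, 102, 105] (no swap needed)
extract-min → returns 42:
  remove root 42; move last element 105 to root → [105, 68, 87, 90, 102]
  105 vs smaller child 68 at index 1, swap → [68, 105, 87, 90, 102]
  105 vs smaller child 90 at index 3, swap → [68, 90, 87, 105, 102]
insert 89:
  append 89 at index 5 → [68, 90, 87, 105, 102, 89] (no swap needed)
extract-min → returns 68:
  remove root 68; move last element 89 to root → [89, 90, 87, 105, 102]
  89 vs smaller child 87 at index 2, swap → [87, 90, 89, 105, 102]

[87, 90, 89, 105, 102]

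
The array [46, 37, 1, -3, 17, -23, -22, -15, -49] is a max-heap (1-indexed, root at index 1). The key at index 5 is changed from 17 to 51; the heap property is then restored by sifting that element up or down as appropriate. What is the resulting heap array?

[51, 46, 1, -3, 37, -23, -22, -15, -49]

set index 5 from 17 to 51 → [46, 37, 1, -3, 51, -23, -22, -15, -49]
51 > parent 37 at index 2, swap → [46, 51, 1, -3, 37, -23, -22, -15, -49]
51 > parent 46 at index 1, swap → [51, 46, 1, -3, 37, -23, -22, -15, -49]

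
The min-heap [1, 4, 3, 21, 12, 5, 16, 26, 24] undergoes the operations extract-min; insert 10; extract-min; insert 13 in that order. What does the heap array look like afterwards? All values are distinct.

extract-min → returns 1:
  remove root 1; move last element 24 to root → [24, 4, 3, 21, 12, 5, 16, 26]
  24 vs smaller child 3 at index 2, swap → [3, 4, 24, 21, 12, 5, 16, 26]
  24 vs smaller child 5 at index 5, swap → [3, 4, 5, 21, 12, 24, 16, 26]
insert 10:
  append 10 at index 8 → [3, 4, 5, 21, 12, 24, 16, 26, 10]
  10 < parent 21 at index 3, swap → [3, 4, 5, 10, 12, 24, 16, 26, 21]
extract-min → returns 3:
  remove root 3; move last element 21 to root → [21, 4, 5, 10, 12, 24, 16, 26]
  21 vs smaller child 4 at index 1, swap → [4, 21, 5, 10, 12, 24, 16, 26]
  21 vs smaller child 10 at index 3, swap → [4, 10, 5, 21, 12, 24, 16, 26]
insert 13:
  append 13 at index 8 → [4, 10, 5, 21, 12, 24, 16, 26, 13]
  13 < parent 21 at index 3, swap → [4, 10, 5, 13, 12, 24, 16, 26, 21]

[4, 10, 5, 13, 12, 24, 16, 26, 21]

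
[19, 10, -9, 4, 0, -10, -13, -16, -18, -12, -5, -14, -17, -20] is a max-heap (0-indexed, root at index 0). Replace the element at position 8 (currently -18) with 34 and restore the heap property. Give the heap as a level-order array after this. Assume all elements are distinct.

[34, 19, -9, 10, 0, -10, -13, -16, 4, -12, -5, -14, -17, -20]

set index 8 from -18 to 34 → [19, 10, -9, 4, 0, -10, -13, -16, 34, -12, -5, -14, -17, -20]
34 > parent 4 at index 3, swap → [19, 10, -9, 34, 0, -10, -13, -16, 4, -12, -5, -14, -17, -20]
34 > parent 10 at index 1, swap → [19, 34, -9, 10, 0, -10, -13, -16, 4, -12, -5, -14, -17, -20]
34 > parent 19 at index 0, swap → [34, 19, -9, 10, 0, -10, -13, -16, 4, -12, -5, -14, -17, -20]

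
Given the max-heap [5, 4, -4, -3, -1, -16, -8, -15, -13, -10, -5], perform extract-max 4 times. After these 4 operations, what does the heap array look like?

[-4, -5, -8, -10, -13, -16, -15]

extract-max #1 returns 5:
  remove root 5; move last element -5 to root → [-5, 4, -4, -3, -1, -16, -8, -15, -13, -10]
  -5 vs larger child 4 at index 1, swap → [4, -5, -4, -3, -1, -16, -8, -15, -13, -10]
  -5 vs larger child -1 at index 4, swap → [4, -1, -4, -3, -5, -16, -8, -15, -13, -10]
extract-max #2 returns 4:
  remove root 4; move last element -10 to root → [-10, -1, -4, -3, -5, -16, -8, -15, -13]
  -10 vs larger child -1 at index 1, swap → [-1, -10, -4, -3, -5, -16, -8, -15, -13]
  -10 vs larger child -3 at index 3, swap → [-1, -3, -4, -10, -5, -16, -8, -15, -13]
extract-max #3 returns -1:
  remove root -1; move last element -13 to root → [-13, -3, -4, -10, -5, -16, -8, -15]
  -13 vs larger child -3 at index 1, swap → [-3, -13, -4, -10, -5, -16, -8, -15]
  -13 vs larger child -5 at index 4, swap → [-3, -5, -4, -10, -13, -16, -8, -15]
extract-max #4 returns -3:
  remove root -3; move last element -15 to root → [-15, -5, -4, -10, -13, -16, -8]
  -15 vs larger child -4 at index 2, swap → [-4, -5, -15, -10, -13, -16, -8]
  -15 vs larger child -8 at index 6, swap → [-4, -5, -8, -10, -13, -16, -15]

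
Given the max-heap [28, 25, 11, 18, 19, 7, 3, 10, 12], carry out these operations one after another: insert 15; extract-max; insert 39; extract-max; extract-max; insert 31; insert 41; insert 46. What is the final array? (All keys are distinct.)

[46, 41, 11, 18, 31, 7, 3, 10, 12, 15, 19]

insert 15:
  append 15 at index 9 → [28, 25, 11, 18, 19, 7, 3, 10, 12, 15] (no swap needed)
extract-max → returns 28:
  remove root 28; move last element 15 to root → [15, 25, 11, 18, 19, 7, 3, 10, 12]
  15 vs larger child 25 at index 1, swap → [25, 15, 11, 18, 19, 7, 3, 10, 12]
  15 vs larger child 19 at index 4, swap → [25, 19, 11, 18, 15, 7, 3, 10, 12]
insert 39:
  append 39 at index 9 → [25, 19, 11, 18, 15, 7, 3, 10, 12, 39]
  39 > parent 15 at index 4, swap → [25, 19, 11, 18, 39, 7, 3, 10, 12, 15]
  39 > parent 19 at index 1, swap → [25, 39, 11, 18, 19, 7, 3, 10, 12, 15]
  39 > parent 25 at index 0, swap → [39, 25, 11, 18, 19, 7, 3, 10, 12, 15]
extract-max → returns 39:
  remove root 39; move last element 15 to root → [15, 25, 11, 18, 19, 7, 3, 10, 12]
  15 vs larger child 25 at index 1, swap → [25, 15, 11, 18, 19, 7, 3, 10, 12]
  15 vs larger child 19 at index 4, swap → [25, 19, 11, 18, 15, 7, 3, 10, 12]
extract-max → returns 25:
  remove root 25; move last element 12 to root → [12, 19, 11, 18, 15, 7, 3, 10]
  12 vs larger child 19 at index 1, swap → [19, 12, 11, 18, 15, 7, 3, 10]
  12 vs larger child 18 at index 3, swap → [19, 18, 11, 12, 15, 7, 3, 10]
insert 31:
  append 31 at index 8 → [19, 18, 11, 12, 15, 7, 3, 10, 31]
  31 > parent 12 at index 3, swap → [19, 18, 11, 31, 15, 7, 3, 10, 12]
  31 > parent 18 at index 1, swap → [19, 31, 11, 18, 15, 7, 3, 10, 12]
  31 > parent 19 at index 0, swap → [31, 19, 11, 18, 15, 7, 3, 10, 12]
insert 41:
  append 41 at index 9 → [31, 19, 11, 18, 15, 7, 3, 10, 12, 41]
  41 > parent 15 at index 4, swap → [31, 19, 11, 18, 41, 7, 3, 10, 12, 15]
  41 > parent 19 at index 1, swap → [31, 41, 11, 18, 19, 7, 3, 10, 12, 15]
  41 > parent 31 at index 0, swap → [41, 31, 11, 18, 19, 7, 3, 10, 12, 15]
insert 46:
  append 46 at index 10 → [41, 31, 11, 18, 19, 7, 3, 10, 12, 15, 46]
  46 > parent 19 at index 4, swap → [41, 31, 11, 18, 46, 7, 3, 10, 12, 15, 19]
  46 > parent 31 at index 1, swap → [41, 46, 11, 18, 31, 7, 3, 10, 12, 15, 19]
  46 > parent 41 at index 0, swap → [46, 41, 11, 18, 31, 7, 3, 10, 12, 15, 19]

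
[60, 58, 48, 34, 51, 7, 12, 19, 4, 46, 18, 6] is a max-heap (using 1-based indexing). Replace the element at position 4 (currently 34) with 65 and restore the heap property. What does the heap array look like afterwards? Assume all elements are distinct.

[65, 60, 48, 58, 51, 7, 12, 19, 4, 46, 18, 6]

set index 4 from 34 to 65 → [60, 58, 48, 65, 51, 7, 12, 19, 4, 46, 18, 6]
65 > parent 58 at index 2, swap → [60, 65, 48, 58, 51, 7, 12, 19, 4, 46, 18, 6]
65 > parent 60 at index 1, swap → [65, 60, 48, 58, 51, 7, 12, 19, 4, 46, 18, 6]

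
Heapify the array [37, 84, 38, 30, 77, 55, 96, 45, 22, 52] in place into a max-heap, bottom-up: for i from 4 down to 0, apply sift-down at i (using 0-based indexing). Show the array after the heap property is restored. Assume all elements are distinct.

sift down from index 4: already satisfies heap property
sift down from index 3:
  30 vs larger child 45 at index 7, swap → [37, 84, 38, 45, 77, 55, 96, 30, 22, 52]
sift down from index 2:
  38 vs larger child 96 at index 6, swap → [37, 84, 96, 45, 77, 55, 38, 30, 22, 52]
sift down from index 1: already satisfies heap property
sift down from index 0:
  37 vs larger child 96 at index 2, swap → [96, 84, 37, 45, 77, 55, 38, 30, 22, 52]
  37 vs larger child 55 at index 5, swap → [96, 84, 55, 45, 77, 37, 38, 30, 22, 52]

[96, 84, 55, 45, 77, 37, 38, 30, 22, 52]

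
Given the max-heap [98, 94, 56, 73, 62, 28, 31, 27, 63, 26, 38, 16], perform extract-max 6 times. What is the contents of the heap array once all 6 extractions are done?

extract-max #1 returns 98:
  remove root 98; move last element 16 to root → [16, 94, 56, 73, 62, 28, 31, 27, 63, 26, 38]
  16 vs larger child 94 at index 1, swap → [94, 16, 56, 73, 62, 28, 31, 27, 63, 26, 38]
  16 vs larger child 73 at index 3, swap → [94, 73, 56, 16, 62, 28, 31, 27, 63, 26, 38]
  16 vs larger child 63 at index 8, swap → [94, 73, 56, 63, 62, 28, 31, 27, 16, 26, 38]
extract-max #2 returns 94:
  remove root 94; move last element 38 to root → [38, 73, 56, 63, 62, 28, 31, 27, 16, 26]
  38 vs larger child 73 at index 1, swap → [73, 38, 56, 63, 62, 28, 31, 27, 16, 26]
  38 vs larger child 63 at index 3, swap → [73, 63, 56, 38, 62, 28, 31, 27, 16, 26]
extract-max #3 returns 73:
  remove root 73; move last element 26 to root → [26, 63, 56, 38, 62, 28, 31, 27, 16]
  26 vs larger child 63 at index 1, swap → [63, 26, 56, 38, 62, 28, 31, 27, 16]
  26 vs larger child 62 at index 4, swap → [63, 62, 56, 38, 26, 28, 31, 27, 16]
extract-max #4 returns 63:
  remove root 63; move last element 16 to root → [16, 62, 56, 38, 26, 28, 31, 27]
  16 vs larger child 62 at index 1, swap → [62, 16, 56, 38, 26, 28, 31, 27]
  16 vs larger child 38 at index 3, swap → [62, 38, 56, 16, 26, 28, 31, 27]
  16 vs only child 27 at index 7, swap → [62, 38, 56, 27, 26, 28, 31, 16]
extract-max #5 returns 62:
  remove root 62; move last element 16 to root → [16, 38, 56, 27, 26, 28, 31]
  16 vs larger child 56 at index 2, swap → [56, 38, 16, 27, 26, 28, 31]
  16 vs larger child 31 at index 6, swap → [56, 38, 31, 27, 26, 28, 16]
extract-max #6 returns 56:
  remove root 56; move last element 16 to root → [16, 38, 31, 27, 26, 28]
  16 vs larger child 38 at index 1, swap → [38, 16, 31, 27, 26, 28]
  16 vs larger child 27 at index 3, swap → [38, 27, 31, 16, 26, 28]

[38, 27, 31, 16, 26, 28]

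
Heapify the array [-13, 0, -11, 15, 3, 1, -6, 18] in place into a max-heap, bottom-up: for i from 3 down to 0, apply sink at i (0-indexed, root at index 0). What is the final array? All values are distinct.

sift down from index 3:
  15 vs only child 18 at index 7, swap → [-13, 0, -11, 18, 3, 1, -6, 15]
sift down from index 2:
  -11 vs larger child 1 at index 5, swap → [-13, 0, 1, 18, 3, -11, -6, 15]
sift down from index 1:
  0 vs larger child 18 at index 3, swap → [-13, 18, 1, 0, 3, -11, -6, 15]
  0 vs only child 15 at index 7, swap → [-13, 18, 1, 15, 3, -11, -6, 0]
sift down from index 0:
  -13 vs larger child 18 at index 1, swap → [18, -13, 1, 15, 3, -11, -6, 0]
  -13 vs larger child 15 at index 3, swap → [18, 15, 1, -13, 3, -11, -6, 0]
  -13 vs only child 0 at index 7, swap → [18, 15, 1, 0, 3, -11, -6, -13]

[18, 15, 1, 0, 3, -11, -6, -13]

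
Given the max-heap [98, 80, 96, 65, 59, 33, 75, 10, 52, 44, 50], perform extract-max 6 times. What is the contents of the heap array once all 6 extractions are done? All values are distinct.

[52, 44, 50, 33, 10]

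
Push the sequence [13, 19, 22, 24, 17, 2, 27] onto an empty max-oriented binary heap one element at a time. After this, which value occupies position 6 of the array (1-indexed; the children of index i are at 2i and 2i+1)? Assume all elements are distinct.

Insert 13:
  append 13 at index 1 → [13] (no swap needed)
Insert 19:
  append 19 at index 2 → [13, 19]
  19 > parent 13 at index 1, swap → [19, 13]
Insert 22:
  append 22 at index 3 → [19, 13, 22]
  22 > parent 19 at index 1, swap → [22, 13, 19]
Insert 24:
  append 24 at index 4 → [22, 13, 19, 24]
  24 > parent 13 at index 2, swap → [22, 24, 19, 13]
  24 > parent 22 at index 1, swap → [24, 22, 19, 13]
Insert 17:
  append 17 at index 5 → [24, 22, 19, 13, 17] (no swap needed)
Insert 2:
  append 2 at index 6 → [24, 22, 19, 13, 17, 2] (no swap needed)
Insert 27:
  append 27 at index 7 → [24, 22, 19, 13, 17, 2, 27]
  27 > parent 19 at index 3, swap → [24, 22, 27, 13, 17, 2, 19]
  27 > parent 24 at index 1, swap → [27, 22, 24, 13, 17, 2, 19]
resulting array: [27, 22, 24, 13, 17, 2, 19]

2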